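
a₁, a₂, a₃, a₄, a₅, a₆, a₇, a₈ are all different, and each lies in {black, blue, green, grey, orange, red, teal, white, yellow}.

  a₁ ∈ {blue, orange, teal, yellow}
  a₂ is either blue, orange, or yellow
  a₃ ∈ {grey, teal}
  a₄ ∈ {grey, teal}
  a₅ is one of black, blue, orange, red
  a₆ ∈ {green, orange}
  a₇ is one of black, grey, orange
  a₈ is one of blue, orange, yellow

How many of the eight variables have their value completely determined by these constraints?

3

The 8 variables together cover exactly {black, blue, green, grey, orange, red, teal, yellow} — 8 values for 8 variables — and green appears only in a₆'s list, so a₆ = green.
The 7 still-open variables draw from only 7 values {black, blue, grey, orange, red, teal, yellow}, so each is used; only a₅ can be red, hence a₅ = red.
Among the 6 still-open variables, black fits only a₇ (and all 6 values in {black, blue, grey, orange, teal, yellow} must be used), so a₇ = black.
The 2 variables a₃ and a₄ are confined to {grey, teal}, which locks those values in; drop them from a₁.
Determined: a₅=red, a₆=green, a₇=black. The other variables each still have more than one consistent value. That makes 3.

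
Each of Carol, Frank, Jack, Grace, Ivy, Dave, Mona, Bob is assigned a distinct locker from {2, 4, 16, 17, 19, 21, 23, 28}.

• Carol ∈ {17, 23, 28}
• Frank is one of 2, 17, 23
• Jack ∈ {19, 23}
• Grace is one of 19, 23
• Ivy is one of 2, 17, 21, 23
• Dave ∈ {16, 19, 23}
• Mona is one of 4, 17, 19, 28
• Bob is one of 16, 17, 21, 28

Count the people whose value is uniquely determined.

Among the 8 variables, 4 fits only Mona (and all 8 values in {2, 4, 16, 17, 19, 21, 23, 28} must be used), so Mona = 4.
Jack and Grace between them cover only {19, 23} — a naked pair. Remove those values from Carol, Frank, Ivy, Dave.
Dave has just one choice, so Dave = 16. Strike 16 from Bob.
Determined: Dave=16, Mona=4. The other people each still have more than one consistent value. That makes 2.

2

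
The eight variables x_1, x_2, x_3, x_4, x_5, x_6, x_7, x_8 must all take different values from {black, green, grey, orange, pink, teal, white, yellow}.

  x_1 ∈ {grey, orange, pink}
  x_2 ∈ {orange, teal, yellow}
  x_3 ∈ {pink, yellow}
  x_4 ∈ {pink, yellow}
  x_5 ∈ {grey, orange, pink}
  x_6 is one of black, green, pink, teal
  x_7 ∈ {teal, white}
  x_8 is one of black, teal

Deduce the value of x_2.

teal

Among the 8 variables, green fits only x_6 (and all 8 values in {black, green, grey, orange, pink, teal, white, yellow} must be used), so x_6 = green.
The 7 still-open variables together cover exactly {black, grey, orange, pink, teal, white, yellow} — 7 values for 7 variables — and black appears only in x_8's list, so x_8 = black.
The 6 still-open variables together cover exactly {grey, orange, pink, teal, white, yellow} — 6 values for 6 variables — and white appears only in x_7's list, so x_7 = white.
The 5 still-open variables draw from only 5 values {grey, orange, pink, teal, yellow}, so each is used; only x_2 can be teal, hence x_2 = teal.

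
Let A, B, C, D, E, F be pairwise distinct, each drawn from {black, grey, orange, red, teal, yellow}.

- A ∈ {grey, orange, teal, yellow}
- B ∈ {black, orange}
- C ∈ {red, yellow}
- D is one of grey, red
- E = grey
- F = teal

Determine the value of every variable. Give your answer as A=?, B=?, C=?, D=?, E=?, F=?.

E must be grey (only option left). Eliminate grey elsewhere: A, D.
That leaves F = teal. Strike teal from A.
D has just one choice, so D = red. Remove red from C.
C's domain is down to {yellow}, so C = yellow. Eliminate yellow elsewhere: A.
That leaves A = orange. Strike orange from B.
That leaves B = black.

A=orange, B=black, C=yellow, D=red, E=grey, F=teal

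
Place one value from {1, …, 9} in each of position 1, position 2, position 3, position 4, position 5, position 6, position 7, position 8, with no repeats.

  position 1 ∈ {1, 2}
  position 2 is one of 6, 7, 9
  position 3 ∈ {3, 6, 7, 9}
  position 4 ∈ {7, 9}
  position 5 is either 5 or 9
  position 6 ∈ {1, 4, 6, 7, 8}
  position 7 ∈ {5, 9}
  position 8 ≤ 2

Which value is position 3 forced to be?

position 1 and position 8 between them cover only {1, 2} — a naked pair. Remove those values from position 6.
The 2 variables position 5 and position 7 are confined to {5, 9}, which locks those values in; drop them from position 2, position 3, position 4.
position 4 must be 7 (only option left). Strike 7 from position 2, position 3, position 6.
position 2 must be 6 (only option left). Remove 6 from position 3, position 6.
So position 3 = 3.

3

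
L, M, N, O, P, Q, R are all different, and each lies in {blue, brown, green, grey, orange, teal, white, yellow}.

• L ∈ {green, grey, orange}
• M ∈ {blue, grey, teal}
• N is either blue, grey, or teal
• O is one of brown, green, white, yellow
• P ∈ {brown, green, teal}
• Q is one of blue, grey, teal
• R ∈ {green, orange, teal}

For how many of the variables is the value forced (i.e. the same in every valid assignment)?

1

The 3 variables M, N, Q are confined to {blue, grey, teal}, which locks those values in; drop them from L, P, R.
L and R share exactly the 2 values {green, orange}; by pigeonhole those values go to them, so strike green, orange from O, P.
P has just one choice, so P = brown. So O can't be brown.
Determined: P=brown. The other variables each still have more than one consistent value. That makes 1.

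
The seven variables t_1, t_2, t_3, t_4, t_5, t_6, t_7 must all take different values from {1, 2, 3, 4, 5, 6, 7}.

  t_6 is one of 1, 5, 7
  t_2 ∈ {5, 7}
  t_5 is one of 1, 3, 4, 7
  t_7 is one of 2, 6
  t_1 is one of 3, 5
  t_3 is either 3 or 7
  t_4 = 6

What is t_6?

1

t_4's domain is down to {6}, so t_4 = 6. Remove 6 from t_7.
t_7 has just one choice, so t_7 = 2.
The 5 still-open variables draw from only 5 values {1, 3, 4, 5, 7}, so each is used; only t_5 can be 4, hence t_5 = 4.
The 4 still-open variables draw from only 4 values {1, 3, 5, 7}, so each is used; only t_6 can be 1, hence t_6 = 1.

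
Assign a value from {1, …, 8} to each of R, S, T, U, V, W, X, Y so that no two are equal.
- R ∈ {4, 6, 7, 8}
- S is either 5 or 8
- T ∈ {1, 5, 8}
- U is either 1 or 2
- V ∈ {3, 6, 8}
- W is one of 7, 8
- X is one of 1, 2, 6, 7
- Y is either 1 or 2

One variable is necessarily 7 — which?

W

The 8 variables draw from only 8 values {1, 2, 3, 4, 5, 6, 7, 8}, so each is used; only V can be 3, hence V = 3.
The 7 still-open variables draw from only 7 values {1, 2, 4, 5, 6, 7, 8}, so each is used; only R can be 4, hence R = 4.
The 6 still-open variables together cover exactly {1, 2, 5, 6, 7, 8} — 6 values for 6 variables — and 6 appears only in X's list, so X = 6.
The 5 still-open variables draw from only 5 values {1, 2, 5, 7, 8}, so each is used; only W can be 7, hence W = 7.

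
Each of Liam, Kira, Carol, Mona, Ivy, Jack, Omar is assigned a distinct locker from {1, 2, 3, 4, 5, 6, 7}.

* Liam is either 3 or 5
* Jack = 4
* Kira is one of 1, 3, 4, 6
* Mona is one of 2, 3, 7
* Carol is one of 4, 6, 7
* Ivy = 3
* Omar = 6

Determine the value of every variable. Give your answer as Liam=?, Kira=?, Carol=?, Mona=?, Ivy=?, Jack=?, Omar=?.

Liam=5, Kira=1, Carol=7, Mona=2, Ivy=3, Jack=4, Omar=6

Ivy's domain is down to {3}, so Ivy = 3. Eliminate 3 elsewhere: Liam, Kira, Mona.
Jack's domain is down to {4}, so Jack = 4. So Kira, Carol can't be 4.
Omar's domain is down to {6}, so Omar = 6. Eliminate 6 elsewhere: Kira, Carol.
Liam must be 5 (only option left).
Kira must be 1 (only option left).
Carol's domain is down to {7}, so Carol = 7. So Mona can't be 7.
That leaves Mona = 2.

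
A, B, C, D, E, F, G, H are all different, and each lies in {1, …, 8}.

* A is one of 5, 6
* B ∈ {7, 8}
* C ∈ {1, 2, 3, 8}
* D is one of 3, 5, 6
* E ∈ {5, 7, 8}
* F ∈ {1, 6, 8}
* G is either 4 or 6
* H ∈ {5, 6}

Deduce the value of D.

The 8 variables together cover exactly {1, 2, 3, 4, 5, 6, 7, 8} — 8 values for 8 variables — and 2 appears only in C's list, so C = 2.
Among the 7 still-open variables, 1 fits only F (and all 7 values in {1, 3, 4, 5, 6, 7, 8} must be used), so F = 1.
The 6 still-open variables together cover exactly {3, 4, 5, 6, 7, 8} — 6 values for 6 variables — and 3 appears only in D's list, so D = 3.

3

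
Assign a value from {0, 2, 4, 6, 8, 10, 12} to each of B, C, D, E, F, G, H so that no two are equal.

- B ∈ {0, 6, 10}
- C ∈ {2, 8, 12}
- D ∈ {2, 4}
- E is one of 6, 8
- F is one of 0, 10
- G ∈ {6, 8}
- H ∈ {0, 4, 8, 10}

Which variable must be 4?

H

Among the 7 variables, 12 fits only C (and all 7 values in {0, 2, 4, 6, 8, 10, 12} must be used), so C = 12.
Among the 6 still-open variables, 2 fits only D (and all 6 values in {0, 2, 4, 6, 8, 10} must be used), so D = 2.
The 5 still-open variables draw from only 5 values {0, 4, 6, 8, 10}, so each is used; only H can be 4, hence H = 4.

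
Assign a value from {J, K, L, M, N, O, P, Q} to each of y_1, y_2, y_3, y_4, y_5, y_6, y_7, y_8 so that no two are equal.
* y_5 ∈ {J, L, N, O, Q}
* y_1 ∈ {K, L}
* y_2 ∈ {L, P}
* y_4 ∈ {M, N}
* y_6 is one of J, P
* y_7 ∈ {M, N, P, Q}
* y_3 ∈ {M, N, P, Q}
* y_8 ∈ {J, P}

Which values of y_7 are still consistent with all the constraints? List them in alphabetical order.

The 8 variables draw from only 8 values {J, K, L, M, N, O, P, Q}, so each is used; only y_1 can be K, hence y_1 = K.
The 7 still-open variables together cover exactly {J, L, M, N, O, P, Q} — 7 values for 7 variables — and O appears only in y_5's list, so y_5 = O.
The 6 still-open variables draw from only 6 values {J, L, M, N, P, Q}, so each is used; only y_2 can be L, hence y_2 = L.
The 2 variables y_6 and y_8 are confined to {J, P}, which locks those values in; drop them from y_3, y_7.
No further eliminations apply; y_7 can still be any of M, N, Q.

M, N, Q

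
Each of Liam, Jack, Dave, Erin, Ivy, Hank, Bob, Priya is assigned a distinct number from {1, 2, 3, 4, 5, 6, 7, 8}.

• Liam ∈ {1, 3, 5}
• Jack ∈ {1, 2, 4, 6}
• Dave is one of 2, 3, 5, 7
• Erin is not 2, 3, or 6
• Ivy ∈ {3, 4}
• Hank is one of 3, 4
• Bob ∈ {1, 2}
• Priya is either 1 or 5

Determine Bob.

The 8 variables draw from only 8 values {1, 2, 3, 4, 5, 6, 7, 8}, so each is used; only Jack can be 6, hence Jack = 6.
The 7 still-open variables draw from only 7 values {1, 2, 3, 4, 5, 7, 8}, so each is used; only Erin can be 8, hence Erin = 8.
Among the 6 still-open variables, 7 fits only Dave (and all 6 values in {1, 2, 3, 4, 5, 7} must be used), so Dave = 7.
Among the 5 still-open variables, 2 fits only Bob (and all 5 values in {1, 2, 3, 4, 5} must be used), so Bob = 2.

2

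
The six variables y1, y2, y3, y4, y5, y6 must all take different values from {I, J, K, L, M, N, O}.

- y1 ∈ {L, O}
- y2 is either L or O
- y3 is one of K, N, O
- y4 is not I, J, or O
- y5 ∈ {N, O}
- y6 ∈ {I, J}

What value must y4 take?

M

The 2 variables y1 and y2 are confined to {L, O}, which locks those values in; drop them from y3, y4, y5.
That leaves y5 = N. Eliminate N elsewhere: y3, y4.
y3 must be K (only option left). Strike K from y4.
So y4 = M.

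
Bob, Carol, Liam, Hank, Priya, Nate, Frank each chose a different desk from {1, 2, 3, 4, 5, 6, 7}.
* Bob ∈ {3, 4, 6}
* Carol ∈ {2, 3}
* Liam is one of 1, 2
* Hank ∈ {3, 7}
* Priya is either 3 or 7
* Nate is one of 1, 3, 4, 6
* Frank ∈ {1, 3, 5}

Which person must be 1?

The 7 variables together cover exactly {1, 2, 3, 4, 5, 6, 7} — 7 values for 7 variables — and 5 appears only in Frank's list, so Frank = 5.
Hank and Priya share exactly the 2 values {3, 7}; by pigeonhole those values go to them, so strike 3, 7 from Bob, Carol, Nate.
Carol must be 2 (only option left). Remove 2 from Liam.
So 1 goes to Liam.

Liam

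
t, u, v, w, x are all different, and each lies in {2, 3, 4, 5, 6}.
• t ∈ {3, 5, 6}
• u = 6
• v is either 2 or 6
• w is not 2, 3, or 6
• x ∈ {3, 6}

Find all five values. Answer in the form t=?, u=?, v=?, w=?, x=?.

u must be 6 (only option left). Eliminate 6 elsewhere: t, v, x.
That leaves v = 2.
x's domain is down to {3}, so x = 3. So t can't be 3.
t must be 5 (only option left). Remove 5 from w.
w's domain is down to {4}, so w = 4.

t=5, u=6, v=2, w=4, x=3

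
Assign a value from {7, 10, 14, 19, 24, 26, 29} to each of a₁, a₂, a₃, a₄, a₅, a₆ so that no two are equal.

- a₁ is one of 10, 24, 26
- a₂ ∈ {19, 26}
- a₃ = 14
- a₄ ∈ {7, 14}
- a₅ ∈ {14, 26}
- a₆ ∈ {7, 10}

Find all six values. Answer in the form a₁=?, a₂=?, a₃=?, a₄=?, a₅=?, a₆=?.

a₁=24, a₂=19, a₃=14, a₄=7, a₅=26, a₆=10

a₃ has just one choice, so a₃ = 14. Remove 14 from a₄, a₅.
a₄ has just one choice, so a₄ = 7. Remove 7 from a₆.
a₅ has just one choice, so a₅ = 26. Eliminate 26 elsewhere: a₁, a₂.
a₆ must be 10 (only option left). Eliminate 10 elsewhere: a₁.
a₁ has just one choice, so a₁ = 24.
a₂ must be 19 (only option left).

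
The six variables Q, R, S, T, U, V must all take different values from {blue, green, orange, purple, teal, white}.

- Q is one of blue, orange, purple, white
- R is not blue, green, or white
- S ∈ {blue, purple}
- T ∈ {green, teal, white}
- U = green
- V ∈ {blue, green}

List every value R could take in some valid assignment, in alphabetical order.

U has just one choice, so U = green. Eliminate green elsewhere: T, V.
That leaves V = blue. Eliminate blue elsewhere: Q, S.
S's domain is down to {purple}, so S = purple. Remove purple from Q, R.
No further eliminations apply; R can still be any of orange, teal.

orange, teal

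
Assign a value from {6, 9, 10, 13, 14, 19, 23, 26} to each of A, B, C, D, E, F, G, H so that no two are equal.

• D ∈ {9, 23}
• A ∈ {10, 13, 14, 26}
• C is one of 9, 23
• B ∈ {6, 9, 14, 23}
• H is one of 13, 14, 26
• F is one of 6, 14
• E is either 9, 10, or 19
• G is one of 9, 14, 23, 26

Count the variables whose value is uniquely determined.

4

Among the 8 variables, 19 fits only E (and all 8 values in {6, 9, 10, 13, 14, 19, 23, 26} must be used), so E = 19.
The 7 still-open variables draw from only 7 values {6, 9, 10, 13, 14, 23, 26}, so each is used; only A can be 10, hence A = 10.
The 6 still-open variables together cover exactly {6, 9, 13, 14, 23, 26} — 6 values for 6 variables — and 13 appears only in H's list, so H = 13.
Among the 5 still-open variables, 26 fits only G (and all 5 values in {6, 9, 14, 23, 26} must be used), so G = 26.
The 2 variables C and D are confined to {9, 23}, which locks those values in; drop them from B.
Determined: A=10, E=19, G=26, H=13. The other variables each still have more than one consistent value. That makes 4.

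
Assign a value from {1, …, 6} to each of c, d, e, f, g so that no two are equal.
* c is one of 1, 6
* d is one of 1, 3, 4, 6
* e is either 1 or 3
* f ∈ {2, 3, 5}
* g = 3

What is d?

g's domain is down to {3}, so g = 3. So d, e, f can't be 3.
e's domain is down to {1}, so e = 1. So c, d can't be 1.
c's domain is down to {6}, so c = 6. Eliminate 6 elsewhere: d.
So d = 4.

4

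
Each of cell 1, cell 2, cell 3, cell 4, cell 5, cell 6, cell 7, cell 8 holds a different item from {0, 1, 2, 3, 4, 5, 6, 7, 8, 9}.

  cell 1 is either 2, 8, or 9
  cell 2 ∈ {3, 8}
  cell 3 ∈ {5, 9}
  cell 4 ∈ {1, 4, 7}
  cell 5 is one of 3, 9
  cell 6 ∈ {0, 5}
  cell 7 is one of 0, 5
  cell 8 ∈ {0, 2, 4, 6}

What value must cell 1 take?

The 2 variables cell 6 and cell 7 are confined to {0, 5}, which locks those values in; drop them from cell 3, cell 8.
That leaves cell 3 = 9. Eliminate 9 elsewhere: cell 1, cell 5.
That leaves cell 5 = 3. Remove 3 from cell 2.
cell 2's domain is down to {8}, so cell 2 = 8. Strike 8 from cell 1.
So cell 1 = 2.

2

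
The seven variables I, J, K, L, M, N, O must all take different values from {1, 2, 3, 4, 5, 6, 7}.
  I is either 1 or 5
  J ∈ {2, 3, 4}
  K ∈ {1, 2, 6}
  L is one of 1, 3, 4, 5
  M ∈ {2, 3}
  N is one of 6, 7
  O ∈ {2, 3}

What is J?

The 7 variables draw from only 7 values {1, 2, 3, 4, 5, 6, 7}, so each is used; only N can be 7, hence N = 7.
The 6 still-open variables together cover exactly {1, 2, 3, 4, 5, 6} — 6 values for 6 variables — and 6 appears only in K's list, so K = 6.
M and O between them cover only {2, 3} — a naked pair. Remove those values from J, L.
So J = 4.

4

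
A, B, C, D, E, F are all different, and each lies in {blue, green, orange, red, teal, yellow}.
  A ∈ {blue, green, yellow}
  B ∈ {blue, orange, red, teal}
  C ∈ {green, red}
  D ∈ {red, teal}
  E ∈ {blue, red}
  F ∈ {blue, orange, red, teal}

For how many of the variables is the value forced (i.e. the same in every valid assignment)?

The 6 variables together cover exactly {blue, green, orange, red, teal, yellow} — 6 values for 6 variables — and yellow appears only in A's list, so A = yellow.
The 5 still-open variables together cover exactly {blue, green, orange, red, teal} — 5 values for 5 variables — and green appears only in C's list, so C = green.
Determined: A=yellow, C=green. The other variables each still have more than one consistent value. That makes 2.

2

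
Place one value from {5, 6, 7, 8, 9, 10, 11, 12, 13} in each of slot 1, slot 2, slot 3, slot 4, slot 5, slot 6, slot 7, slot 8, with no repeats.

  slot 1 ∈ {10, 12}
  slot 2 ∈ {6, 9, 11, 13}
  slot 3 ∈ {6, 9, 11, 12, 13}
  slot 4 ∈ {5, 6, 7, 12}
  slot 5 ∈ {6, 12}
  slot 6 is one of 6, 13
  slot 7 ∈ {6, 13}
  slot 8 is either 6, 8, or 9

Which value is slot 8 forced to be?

slot 6 and slot 7 share exactly the 2 values {6, 13}; by pigeonhole those values go to them, so strike 6, 13 from slot 2, slot 3, slot 4, slot 5, slot 8.
slot 5 must be 12 (only option left). So slot 1, slot 3, slot 4 can't be 12.
slot 1 must be 10 (only option left).
slot 2 and slot 3 share exactly the 2 values {9, 11}; by pigeonhole those values go to them, so strike 9, 11 from slot 8.
So slot 8 = 8.

8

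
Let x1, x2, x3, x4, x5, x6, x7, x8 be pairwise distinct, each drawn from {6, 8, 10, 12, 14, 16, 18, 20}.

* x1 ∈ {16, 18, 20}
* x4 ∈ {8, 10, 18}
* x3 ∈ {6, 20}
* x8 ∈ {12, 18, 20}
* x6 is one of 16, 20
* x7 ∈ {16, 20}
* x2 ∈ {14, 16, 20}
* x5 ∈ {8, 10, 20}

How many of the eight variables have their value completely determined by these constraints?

Among the 8 variables, 6 fits only x3 (and all 8 values in {6, 8, 10, 12, 14, 16, 18, 20} must be used), so x3 = 6.
The 7 still-open variables draw from only 7 values {8, 10, 12, 14, 16, 18, 20}, so each is used; only x8 can be 12, hence x8 = 12.
Among the 6 still-open variables, 14 fits only x2 (and all 6 values in {8, 10, 14, 16, 18, 20} must be used), so x2 = 14.
x6 and x7 between them cover only {16, 20} — a naked pair. Remove those values from x1, x5.
x1's domain is down to {18}, so x1 = 18. Eliminate 18 elsewhere: x4.
Determined: x1=18, x2=14, x3=6, x8=12. The other variables each still have more than one consistent value. That makes 4.

4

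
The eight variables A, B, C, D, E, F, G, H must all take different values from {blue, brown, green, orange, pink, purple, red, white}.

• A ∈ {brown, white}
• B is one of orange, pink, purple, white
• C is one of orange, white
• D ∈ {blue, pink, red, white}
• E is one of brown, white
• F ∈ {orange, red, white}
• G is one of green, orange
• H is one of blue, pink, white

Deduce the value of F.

red

The 8 variables draw from only 8 values {blue, brown, green, orange, pink, purple, red, white}, so each is used; only G can be green, hence G = green.
Among the 7 still-open variables, purple fits only B (and all 7 values in {blue, brown, orange, pink, purple, red, white} must be used), so B = purple.
The 2 variables A and E are confined to {brown, white}, which locks those values in; drop them from C, D, F, H.
C must be orange (only option left). Eliminate orange elsewhere: F.
So F = red.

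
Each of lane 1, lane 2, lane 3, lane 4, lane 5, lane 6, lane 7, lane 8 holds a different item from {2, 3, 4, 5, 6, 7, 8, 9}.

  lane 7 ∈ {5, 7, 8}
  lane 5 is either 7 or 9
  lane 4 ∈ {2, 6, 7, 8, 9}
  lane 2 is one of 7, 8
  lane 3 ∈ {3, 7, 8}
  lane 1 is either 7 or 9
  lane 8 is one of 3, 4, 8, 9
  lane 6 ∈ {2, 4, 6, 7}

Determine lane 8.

The 8 variables together cover exactly {2, 3, 4, 5, 6, 7, 8, 9} — 8 values for 8 variables — and 5 appears only in lane 7's list, so lane 7 = 5.
lane 1 and lane 5 share exactly the 2 values {7, 9}; by pigeonhole those values go to them, so strike 7, 9 from lane 2, lane 3, lane 4, lane 6, lane 8.
lane 2 must be 8 (only option left). Strike 8 from lane 3, lane 4, lane 8.
That leaves lane 3 = 3. Eliminate 3 elsewhere: lane 8.
So lane 8 = 4.

4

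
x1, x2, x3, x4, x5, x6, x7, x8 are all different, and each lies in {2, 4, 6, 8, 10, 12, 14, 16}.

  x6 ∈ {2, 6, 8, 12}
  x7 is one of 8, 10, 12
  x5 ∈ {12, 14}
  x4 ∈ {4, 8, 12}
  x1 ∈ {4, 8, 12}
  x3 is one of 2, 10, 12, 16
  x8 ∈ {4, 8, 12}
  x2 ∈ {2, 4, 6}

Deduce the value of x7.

Among the 8 variables, 14 fits only x5 (and all 8 values in {2, 4, 6, 8, 10, 12, 14, 16} must be used), so x5 = 14.
Among the 7 still-open variables, 16 fits only x3 (and all 7 values in {2, 4, 6, 8, 10, 12, 16} must be used), so x3 = 16.
The 6 still-open variables together cover exactly {2, 4, 6, 8, 10, 12} — 6 values for 6 variables — and 10 appears only in x7's list, so x7 = 10.

10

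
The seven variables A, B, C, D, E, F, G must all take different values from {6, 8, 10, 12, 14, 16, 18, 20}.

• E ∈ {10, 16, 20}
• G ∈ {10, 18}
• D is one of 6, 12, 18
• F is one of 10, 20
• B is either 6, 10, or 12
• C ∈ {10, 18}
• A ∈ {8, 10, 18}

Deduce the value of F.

Among the 7 variables, 8 fits only A (and all 7 values in {6, 8, 10, 12, 16, 18, 20} must be used), so A = 8.
The 6 still-open variables draw from only 6 values {6, 10, 12, 16, 18, 20}, so each is used; only E can be 16, hence E = 16.
Among the 5 still-open variables, 20 fits only F (and all 5 values in {6, 10, 12, 18, 20} must be used), so F = 20.

20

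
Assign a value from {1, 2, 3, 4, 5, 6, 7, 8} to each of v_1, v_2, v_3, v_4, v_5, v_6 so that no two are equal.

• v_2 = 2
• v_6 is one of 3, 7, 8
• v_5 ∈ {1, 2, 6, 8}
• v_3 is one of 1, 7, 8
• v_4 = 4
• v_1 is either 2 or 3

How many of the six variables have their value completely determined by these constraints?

v_2 has just one choice, so v_2 = 2. So v_1, v_5 can't be 2.
v_4's domain is down to {4}, so v_4 = 4.
v_1's domain is down to {3}, so v_1 = 3. So v_6 can't be 3.
Determined: v_1=3, v_2=2, v_4=4. The other variables each still have more than one consistent value. That makes 3.

3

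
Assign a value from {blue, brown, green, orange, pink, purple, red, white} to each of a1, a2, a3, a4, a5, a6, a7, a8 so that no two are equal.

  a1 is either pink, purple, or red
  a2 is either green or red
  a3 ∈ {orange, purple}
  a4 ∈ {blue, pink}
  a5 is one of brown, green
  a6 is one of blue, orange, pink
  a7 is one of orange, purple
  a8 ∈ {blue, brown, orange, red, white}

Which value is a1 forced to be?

The 8 variables together cover exactly {blue, brown, green, orange, pink, purple, red, white} — 8 values for 8 variables — and white appears only in a8's list, so a8 = white.
Among the 7 still-open variables, brown fits only a5 (and all 7 values in {blue, brown, green, orange, pink, purple, red} must be used), so a5 = brown.
The 6 still-open variables together cover exactly {blue, green, orange, pink, purple, red} — 6 values for 6 variables — and green appears only in a2's list, so a2 = green.
The 5 still-open variables together cover exactly {blue, orange, pink, purple, red} — 5 values for 5 variables — and red appears only in a1's list, so a1 = red.

red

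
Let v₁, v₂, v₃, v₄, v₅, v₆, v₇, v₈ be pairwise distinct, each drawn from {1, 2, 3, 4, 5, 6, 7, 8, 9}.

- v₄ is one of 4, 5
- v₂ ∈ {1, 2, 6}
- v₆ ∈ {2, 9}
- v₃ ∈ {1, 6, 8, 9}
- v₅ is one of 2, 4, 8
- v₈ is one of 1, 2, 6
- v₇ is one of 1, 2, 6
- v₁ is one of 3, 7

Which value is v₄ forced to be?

v₂, v₇, v₈ between them cover only {1, 2, 6} — a naked triple. Remove those values from v₃, v₅, v₆.
v₆'s domain is down to {9}, so v₆ = 9. Eliminate 9 elsewhere: v₃.
v₃ has just one choice, so v₃ = 8. Strike 8 from v₅.
v₅'s domain is down to {4}, so v₅ = 4. So v₄ can't be 4.
So v₄ = 5.

5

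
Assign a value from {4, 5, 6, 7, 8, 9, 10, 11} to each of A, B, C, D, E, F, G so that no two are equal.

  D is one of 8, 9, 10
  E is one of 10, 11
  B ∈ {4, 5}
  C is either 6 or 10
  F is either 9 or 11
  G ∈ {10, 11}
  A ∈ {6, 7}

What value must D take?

E and G between them cover only {10, 11} — a naked pair. Remove those values from C, D, F.
That leaves C = 6. Strike 6 from A.
F must be 9 (only option left). So D can't be 9.
So D = 8.

8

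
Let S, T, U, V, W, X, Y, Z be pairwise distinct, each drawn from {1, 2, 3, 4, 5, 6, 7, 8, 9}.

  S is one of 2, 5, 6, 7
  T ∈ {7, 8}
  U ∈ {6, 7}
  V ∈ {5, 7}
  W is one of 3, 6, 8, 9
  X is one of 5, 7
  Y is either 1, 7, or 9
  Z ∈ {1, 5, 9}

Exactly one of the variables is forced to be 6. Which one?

U

The 8 variables draw from only 8 values {1, 2, 3, 5, 6, 7, 8, 9}, so each is used; only S can be 2, hence S = 2.
The 7 still-open variables together cover exactly {1, 3, 5, 6, 7, 8, 9} — 7 values for 7 variables — and 3 appears only in W's list, so W = 3.
The 6 still-open variables together cover exactly {1, 5, 6, 7, 8, 9} — 6 values for 6 variables — and 6 appears only in U's list, so U = 6.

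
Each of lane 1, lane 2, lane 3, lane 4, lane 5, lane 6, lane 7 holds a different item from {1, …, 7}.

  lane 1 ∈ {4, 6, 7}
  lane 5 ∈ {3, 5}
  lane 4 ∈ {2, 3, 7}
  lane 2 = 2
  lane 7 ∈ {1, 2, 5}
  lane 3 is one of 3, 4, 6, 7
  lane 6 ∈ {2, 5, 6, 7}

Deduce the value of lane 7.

1

lane 2 must be 2 (only option left). Remove 2 from lane 4, lane 6, lane 7.
The 6 still-open variables together cover exactly {1, 3, 4, 5, 6, 7} — 6 values for 6 variables — and 1 appears only in lane 7's list, so lane 7 = 1.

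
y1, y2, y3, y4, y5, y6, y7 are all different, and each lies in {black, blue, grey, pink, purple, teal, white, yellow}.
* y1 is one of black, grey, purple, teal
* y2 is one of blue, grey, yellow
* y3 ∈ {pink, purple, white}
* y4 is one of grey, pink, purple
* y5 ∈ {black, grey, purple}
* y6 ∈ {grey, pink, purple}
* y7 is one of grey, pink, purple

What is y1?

teal

The 3 variables y4, y6, y7 are confined to {grey, pink, purple}, which locks those values in; drop them from y1, y2, y3, y5.
y3 has just one choice, so y3 = white.
y5 has just one choice, so y5 = black. Remove black from y1.
So y1 = teal.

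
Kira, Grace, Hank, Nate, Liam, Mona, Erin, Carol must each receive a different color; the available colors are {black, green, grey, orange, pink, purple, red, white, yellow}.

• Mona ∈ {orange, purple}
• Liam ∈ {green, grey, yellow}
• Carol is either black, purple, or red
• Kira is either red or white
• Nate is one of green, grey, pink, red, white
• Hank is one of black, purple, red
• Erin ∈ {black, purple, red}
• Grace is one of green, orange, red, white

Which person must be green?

Hank, Erin, Carol share exactly the 3 values {black, purple, red}; by pigeonhole those values go to them, so strike black, purple, red from Kira, Grace, Nate, Mona.
Kira has just one choice, so Kira = white. Strike white from Grace, Nate.
That leaves Mona = orange. So Grace can't be orange.
So green goes to Grace.

Grace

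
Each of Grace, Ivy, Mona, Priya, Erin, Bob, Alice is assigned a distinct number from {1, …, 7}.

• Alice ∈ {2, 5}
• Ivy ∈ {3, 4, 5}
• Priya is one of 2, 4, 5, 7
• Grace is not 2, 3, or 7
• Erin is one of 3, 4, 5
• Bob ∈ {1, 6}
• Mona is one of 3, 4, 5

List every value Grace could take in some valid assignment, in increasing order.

1, 6

The 7 variables together cover exactly {1, 2, 3, 4, 5, 6, 7} — 7 values for 7 variables — and 7 appears only in Priya's list, so Priya = 7.
Among the 6 still-open variables, 2 fits only Alice (and all 6 values in {1, 2, 3, 4, 5, 6} must be used), so Alice = 2.
Ivy, Mona, Erin between them cover only {3, 4, 5} — a naked triple. Remove those values from Grace.
No further eliminations apply; Grace can still be any of 1, 6.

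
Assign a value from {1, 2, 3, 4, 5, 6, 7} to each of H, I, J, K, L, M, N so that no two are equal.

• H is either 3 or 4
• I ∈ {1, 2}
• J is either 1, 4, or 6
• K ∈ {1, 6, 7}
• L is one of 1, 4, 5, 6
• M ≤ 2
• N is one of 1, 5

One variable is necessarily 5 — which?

N

The 7 variables draw from only 7 values {1, 2, 3, 4, 5, 6, 7}, so each is used; only H can be 3, hence H = 3.
The 6 still-open variables draw from only 6 values {1, 2, 4, 5, 6, 7}, so each is used; only K can be 7, hence K = 7.
I and M share exactly the 2 values {1, 2}; by pigeonhole those values go to them, so strike 1, 2 from J, L, N.
So 5 goes to N.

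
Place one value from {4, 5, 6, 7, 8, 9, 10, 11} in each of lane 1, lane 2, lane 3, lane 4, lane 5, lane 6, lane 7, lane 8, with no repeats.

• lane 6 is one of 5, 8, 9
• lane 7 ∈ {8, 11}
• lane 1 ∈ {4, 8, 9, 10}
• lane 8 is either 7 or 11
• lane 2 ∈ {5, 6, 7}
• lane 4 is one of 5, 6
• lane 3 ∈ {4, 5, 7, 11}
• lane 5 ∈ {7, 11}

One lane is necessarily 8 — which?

The 8 variables draw from only 8 values {4, 5, 6, 7, 8, 9, 10, 11}, so each is used; only lane 1 can be 10, hence lane 1 = 10.
The 7 still-open variables together cover exactly {4, 5, 6, 7, 8, 9, 11} — 7 values for 7 variables — and 4 appears only in lane 3's list, so lane 3 = 4.
Among the 6 still-open variables, 9 fits only lane 6 (and all 6 values in {5, 6, 7, 8, 9, 11} must be used), so lane 6 = 9.
The 5 still-open variables together cover exactly {5, 6, 7, 8, 11} — 5 values for 5 variables — and 8 appears only in lane 7's list, so lane 7 = 8.

lane 7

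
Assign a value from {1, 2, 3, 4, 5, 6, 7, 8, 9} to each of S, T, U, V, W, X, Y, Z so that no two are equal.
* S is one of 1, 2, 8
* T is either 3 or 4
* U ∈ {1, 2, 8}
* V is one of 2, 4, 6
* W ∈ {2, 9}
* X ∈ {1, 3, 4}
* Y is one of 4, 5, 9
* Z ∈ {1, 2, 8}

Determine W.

The 8 variables draw from only 8 values {1, 2, 3, 4, 5, 6, 8, 9}, so each is used; only Y can be 5, hence Y = 5.
The 7 still-open variables together cover exactly {1, 2, 3, 4, 6, 8, 9} — 7 values for 7 variables — and 6 appears only in V's list, so V = 6.
The 6 still-open variables together cover exactly {1, 2, 3, 4, 8, 9} — 6 values for 6 variables — and 9 appears only in W's list, so W = 9.

9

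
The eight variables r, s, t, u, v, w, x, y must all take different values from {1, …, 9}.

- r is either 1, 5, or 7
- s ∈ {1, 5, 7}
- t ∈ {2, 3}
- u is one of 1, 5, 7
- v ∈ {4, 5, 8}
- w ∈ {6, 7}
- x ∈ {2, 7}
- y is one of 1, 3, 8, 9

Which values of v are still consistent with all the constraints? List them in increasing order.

r, s, u share exactly the 3 values {1, 5, 7}; by pigeonhole those values go to them, so strike 1, 5, 7 from v, w, x, y.
w must be 6 (only option left).
x must be 2 (only option left). So t can't be 2.
t has just one choice, so t = 3. Eliminate 3 elsewhere: y.
No further eliminations apply; v can still be any of 4, 8.

4, 8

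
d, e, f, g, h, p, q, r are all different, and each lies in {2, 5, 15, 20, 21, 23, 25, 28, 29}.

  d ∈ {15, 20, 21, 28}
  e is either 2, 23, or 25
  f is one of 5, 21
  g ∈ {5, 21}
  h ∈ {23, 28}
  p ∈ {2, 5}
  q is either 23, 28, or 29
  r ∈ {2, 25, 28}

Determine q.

29

f and g between them cover only {5, 21} — a naked pair. Remove those values from d, p.
That leaves p = 2. Remove 2 from e, r.
The 3 variables e, h, r are confined to {23, 25, 28}, which locks those values in; drop them from d, q.
So q = 29.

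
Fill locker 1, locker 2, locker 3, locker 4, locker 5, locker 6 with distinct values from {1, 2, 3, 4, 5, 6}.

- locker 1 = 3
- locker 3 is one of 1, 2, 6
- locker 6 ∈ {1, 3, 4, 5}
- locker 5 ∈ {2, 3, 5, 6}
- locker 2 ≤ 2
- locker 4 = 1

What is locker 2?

2

locker 1 must be 3 (only option left). Remove 3 from locker 5, locker 6.
locker 4 has just one choice, so locker 4 = 1. So locker 2, locker 3, locker 6 can't be 1.
So locker 2 = 2.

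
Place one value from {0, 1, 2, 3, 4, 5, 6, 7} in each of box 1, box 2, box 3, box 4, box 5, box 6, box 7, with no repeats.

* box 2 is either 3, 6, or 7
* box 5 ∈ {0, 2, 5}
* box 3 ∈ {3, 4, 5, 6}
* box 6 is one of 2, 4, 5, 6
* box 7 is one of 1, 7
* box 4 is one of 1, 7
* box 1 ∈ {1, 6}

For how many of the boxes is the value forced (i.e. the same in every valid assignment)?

box 4 and box 7 between them cover only {1, 7} — a naked pair. Remove those values from box 1, box 2.
box 1 must be 6 (only option left). Eliminate 6 elsewhere: box 2, box 3, box 6.
box 2 must be 3 (only option left). So box 3 can't be 3.
Determined: box 1=6, box 2=3. The other boxes each still have more than one consistent value. That makes 2.

2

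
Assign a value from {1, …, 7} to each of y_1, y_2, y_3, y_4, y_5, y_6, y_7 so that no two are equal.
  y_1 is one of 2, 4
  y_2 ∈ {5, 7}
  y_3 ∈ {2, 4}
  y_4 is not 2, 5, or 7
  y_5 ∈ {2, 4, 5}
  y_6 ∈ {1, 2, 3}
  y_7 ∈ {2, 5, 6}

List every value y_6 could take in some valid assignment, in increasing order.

Among the 7 variables, 7 fits only y_2 (and all 7 values in {1, 2, 3, 4, 5, 6, 7} must be used), so y_2 = 7.
y_1 and y_3 share exactly the 2 values {2, 4}; by pigeonhole those values go to them, so strike 2, 4 from y_4, y_5, y_6, y_7.
That leaves y_5 = 5. Strike 5 from y_7.
That leaves y_7 = 6. Remove 6 from y_4.
No further eliminations apply; y_6 can still be any of 1, 3.

1, 3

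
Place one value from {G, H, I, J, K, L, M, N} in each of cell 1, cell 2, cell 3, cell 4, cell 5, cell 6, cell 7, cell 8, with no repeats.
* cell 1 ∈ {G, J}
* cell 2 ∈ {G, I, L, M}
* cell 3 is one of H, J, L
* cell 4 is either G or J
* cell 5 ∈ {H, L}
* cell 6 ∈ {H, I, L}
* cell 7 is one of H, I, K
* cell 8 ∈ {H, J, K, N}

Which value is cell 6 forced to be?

Among the 8 variables, M fits only cell 2 (and all 8 values in {G, H, I, J, K, L, M, N} must be used), so cell 2 = M.
The 7 still-open variables together cover exactly {G, H, I, J, K, L, N} — 7 values for 7 variables — and N appears only in cell 8's list, so cell 8 = N.
The 6 still-open variables together cover exactly {G, H, I, J, K, L} — 6 values for 6 variables — and K appears only in cell 7's list, so cell 7 = K.
The 5 still-open variables together cover exactly {G, H, I, J, L} — 5 values for 5 variables — and I appears only in cell 6's list, so cell 6 = I.

I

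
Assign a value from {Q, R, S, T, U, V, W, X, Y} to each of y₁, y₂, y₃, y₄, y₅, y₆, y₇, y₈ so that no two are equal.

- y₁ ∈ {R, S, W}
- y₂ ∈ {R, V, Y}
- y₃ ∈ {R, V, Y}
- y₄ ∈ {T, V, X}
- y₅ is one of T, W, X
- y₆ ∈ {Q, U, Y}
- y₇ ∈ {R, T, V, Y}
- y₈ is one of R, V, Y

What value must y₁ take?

y₂, y₃, y₈ between them cover only {R, V, Y} — a naked triple. Remove those values from y₁, y₄, y₆, y₇.
y₇ has just one choice, so y₇ = T. Eliminate T elsewhere: y₄, y₅.
y₄ must be X (only option left). Strike X from y₅.
y₅'s domain is down to {W}, so y₅ = W. So y₁ can't be W.
So y₁ = S.

S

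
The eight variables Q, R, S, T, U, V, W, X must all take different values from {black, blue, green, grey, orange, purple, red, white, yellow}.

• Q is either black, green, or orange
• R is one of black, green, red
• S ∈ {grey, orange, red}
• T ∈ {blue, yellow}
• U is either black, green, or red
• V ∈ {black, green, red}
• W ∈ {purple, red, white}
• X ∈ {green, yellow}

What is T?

blue

The 3 variables R, U, V are confined to {black, green, red}, which locks those values in; drop them from Q, S, W, X.
Q has just one choice, so Q = orange. Eliminate orange elsewhere: S.
S must be grey (only option left).
X must be yellow (only option left). Remove yellow from T.
So T = blue.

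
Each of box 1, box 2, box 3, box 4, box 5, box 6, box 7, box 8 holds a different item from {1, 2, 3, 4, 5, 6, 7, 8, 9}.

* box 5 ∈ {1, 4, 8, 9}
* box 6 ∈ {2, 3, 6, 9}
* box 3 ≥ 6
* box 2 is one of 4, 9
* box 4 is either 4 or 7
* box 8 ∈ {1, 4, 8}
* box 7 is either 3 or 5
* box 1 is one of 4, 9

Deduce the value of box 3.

box 1 and box 2 share exactly the 2 values {4, 9}; by pigeonhole those values go to them, so strike 4, 9 from box 3, box 4, box 5, box 6, box 8.
box 4's domain is down to {7}, so box 4 = 7. So box 3 can't be 7.
box 5 and box 8 share exactly the 2 values {1, 8}; by pigeonhole those values go to them, so strike 1, 8 from box 3.
So box 3 = 6.

6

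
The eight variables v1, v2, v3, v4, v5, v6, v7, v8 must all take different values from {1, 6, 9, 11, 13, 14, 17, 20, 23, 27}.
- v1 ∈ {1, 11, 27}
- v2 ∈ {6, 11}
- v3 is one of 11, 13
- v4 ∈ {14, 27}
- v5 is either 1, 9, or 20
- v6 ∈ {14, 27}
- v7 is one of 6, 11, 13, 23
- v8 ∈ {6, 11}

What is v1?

v2 and v8 share exactly the 2 values {6, 11}; by pigeonhole those values go to them, so strike 6, 11 from v1, v3, v7.
v3 has just one choice, so v3 = 13. So v7 can't be 13.
v7's domain is down to {23}, so v7 = 23.
v4 and v6 between them cover only {14, 27} — a naked pair. Remove those values from v1.
So v1 = 1.

1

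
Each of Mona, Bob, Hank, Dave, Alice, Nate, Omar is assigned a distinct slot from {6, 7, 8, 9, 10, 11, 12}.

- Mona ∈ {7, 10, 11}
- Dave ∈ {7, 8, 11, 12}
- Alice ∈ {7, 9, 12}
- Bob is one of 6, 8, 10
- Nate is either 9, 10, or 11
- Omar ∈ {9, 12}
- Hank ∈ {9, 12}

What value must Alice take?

The 7 variables together cover exactly {6, 7, 8, 9, 10, 11, 12} — 7 values for 7 variables — and 6 appears only in Bob's list, so Bob = 6.
Among the 6 still-open variables, 8 fits only Dave (and all 6 values in {7, 8, 9, 10, 11, 12} must be used), so Dave = 8.
Hank and Omar between them cover only {9, 12} — a naked pair. Remove those values from Alice, Nate.
So Alice = 7.

7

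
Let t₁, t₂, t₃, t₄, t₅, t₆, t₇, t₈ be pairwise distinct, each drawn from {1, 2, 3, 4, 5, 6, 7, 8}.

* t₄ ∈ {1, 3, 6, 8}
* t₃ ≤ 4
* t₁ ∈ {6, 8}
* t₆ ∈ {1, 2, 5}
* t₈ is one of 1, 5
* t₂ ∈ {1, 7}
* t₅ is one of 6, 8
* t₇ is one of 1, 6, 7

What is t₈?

5

The 8 variables together cover exactly {1, 2, 3, 4, 5, 6, 7, 8} — 8 values for 8 variables — and 4 appears only in t₃'s list, so t₃ = 4.
The 7 still-open variables together cover exactly {1, 2, 3, 5, 6, 7, 8} — 7 values for 7 variables — and 2 appears only in t₆'s list, so t₆ = 2.
The 6 still-open variables draw from only 6 values {1, 3, 5, 6, 7, 8}, so each is used; only t₄ can be 3, hence t₄ = 3.
The 5 still-open variables together cover exactly {1, 5, 6, 7, 8} — 5 values for 5 variables — and 5 appears only in t₈'s list, so t₈ = 5.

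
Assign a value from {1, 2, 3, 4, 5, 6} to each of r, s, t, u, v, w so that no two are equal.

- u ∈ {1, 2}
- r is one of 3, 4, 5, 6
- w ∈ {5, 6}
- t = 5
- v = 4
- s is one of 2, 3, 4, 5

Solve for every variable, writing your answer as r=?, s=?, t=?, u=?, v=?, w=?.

r=3, s=2, t=5, u=1, v=4, w=6

t must be 5 (only option left). So r, s, w can't be 5.
That leaves v = 4. Remove 4 from r, s.
That leaves w = 6. Strike 6 from r.
r has just one choice, so r = 3. Remove 3 from s.
s's domain is down to {2}, so s = 2. So u can't be 2.
That leaves u = 1.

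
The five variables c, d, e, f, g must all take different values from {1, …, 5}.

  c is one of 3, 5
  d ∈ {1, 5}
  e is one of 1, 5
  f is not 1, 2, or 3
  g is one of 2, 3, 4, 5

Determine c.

3

The 5 variables together cover exactly {1, 2, 3, 4, 5} — 5 values for 5 variables — and 2 appears only in g's list, so g = 2.
Among the 4 still-open variables, 3 fits only c (and all 4 values in {1, 3, 4, 5} must be used), so c = 3.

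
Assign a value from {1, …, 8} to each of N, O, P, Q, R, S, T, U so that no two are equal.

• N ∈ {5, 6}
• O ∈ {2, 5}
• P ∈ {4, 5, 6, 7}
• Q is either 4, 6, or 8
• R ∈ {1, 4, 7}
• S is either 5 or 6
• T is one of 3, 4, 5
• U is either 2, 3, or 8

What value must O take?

2

The 8 variables together cover exactly {1, 2, 3, 4, 5, 6, 7, 8} — 8 values for 8 variables — and 1 appears only in R's list, so R = 1.
The 7 still-open variables draw from only 7 values {2, 3, 4, 5, 6, 7, 8}, so each is used; only P can be 7, hence P = 7.
N and S share exactly the 2 values {5, 6}; by pigeonhole those values go to them, so strike 5, 6 from O, Q, T.
So O = 2.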